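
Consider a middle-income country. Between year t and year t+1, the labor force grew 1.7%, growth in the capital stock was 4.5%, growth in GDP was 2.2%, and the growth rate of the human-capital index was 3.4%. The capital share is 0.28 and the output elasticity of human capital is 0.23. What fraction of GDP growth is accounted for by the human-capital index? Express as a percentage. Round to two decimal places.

35.55%

The human-capital index contributed 0.23 × 3.4 = 0.782 pp.
Share of growth = 0.782 / 2.2 × 100 = 35.5455%.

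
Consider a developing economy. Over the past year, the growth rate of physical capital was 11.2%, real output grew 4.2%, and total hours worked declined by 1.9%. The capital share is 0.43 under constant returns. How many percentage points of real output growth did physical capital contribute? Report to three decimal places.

4.816 percentage points

Contribution = share × growth = 0.43 × 11.2 = 4.816 pp.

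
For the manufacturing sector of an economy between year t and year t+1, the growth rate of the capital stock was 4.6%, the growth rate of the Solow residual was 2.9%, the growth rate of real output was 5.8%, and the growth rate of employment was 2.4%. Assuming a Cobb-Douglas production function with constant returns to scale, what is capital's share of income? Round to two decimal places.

0.23

gY = gA + α·gK + (1−α)·gL, so gY − gA − gL = α(gK − gL).
5.8 − 2.9 − 2.4 = α × (4.6 − 2.4).
0.5 = 2.2 α, so α = 0.2273.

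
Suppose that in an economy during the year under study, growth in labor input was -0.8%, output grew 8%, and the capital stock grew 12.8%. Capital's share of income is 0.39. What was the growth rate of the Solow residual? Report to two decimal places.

3.50%

Labor's share = 1 − 0.39 = 0.61.
The capital stock: 0.39 × 12.8 = 4.992 pp.
Labor input: 0.61 × (-0.8) = -0.488 pp.
TFP growth = 8 − 4.504 = 3.496%.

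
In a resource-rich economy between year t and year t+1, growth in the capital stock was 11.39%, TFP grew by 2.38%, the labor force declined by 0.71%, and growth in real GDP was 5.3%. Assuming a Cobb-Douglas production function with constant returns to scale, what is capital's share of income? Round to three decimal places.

gY = gA + α·gK + (1−α)·gL, so gY − gA − gL = α(gK − gL).
5.3 − 2.38 + 0.71 = α × (11.39 − (-0.71)).
3.63 = 12.1 α, so α = 0.3.

Capital's share of income is 0.300.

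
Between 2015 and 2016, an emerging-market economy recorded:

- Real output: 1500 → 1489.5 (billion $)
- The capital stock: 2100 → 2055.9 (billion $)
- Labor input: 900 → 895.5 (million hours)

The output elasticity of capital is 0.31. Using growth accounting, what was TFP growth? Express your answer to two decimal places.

TFP growth was 0.30%.

Real output growth = (1489.5 − 1500) / 1500 = -0.7%.
The capital stock growth = (2055.9 − 2100) / 2100 = -2.1%.
Labor input growth = (895.5 − 900) / 900 = -0.5%.
Labor's share = 1 − 0.31 = 0.69.
The capital stock: 0.31 × (-2.1) = -0.651 pp.
Labor input: 0.69 × (-0.5) = -0.345 pp.
TFP growth = -0.7 + 0.996 = 0.296%.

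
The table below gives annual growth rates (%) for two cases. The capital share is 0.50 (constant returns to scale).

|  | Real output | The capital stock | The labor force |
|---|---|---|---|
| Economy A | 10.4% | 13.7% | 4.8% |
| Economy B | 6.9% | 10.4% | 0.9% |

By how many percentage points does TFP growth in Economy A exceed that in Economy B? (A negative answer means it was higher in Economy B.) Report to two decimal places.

Labor's share = 1 − 0.5 = 0.5.
Economy A: TFP = 10.4 − 6.85 − 2.4 = 1.15%.
Economy B: TFP = 6.9 − 5.2 − 0.45 = 1.25%.
Difference = 1.15 − (1.25) = -0.1 pp.

-0.10 percentage points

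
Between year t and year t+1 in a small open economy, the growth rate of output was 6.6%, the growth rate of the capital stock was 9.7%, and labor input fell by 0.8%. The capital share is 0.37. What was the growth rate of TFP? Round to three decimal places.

Labor's share = 1 − 0.37 = 0.63.
The capital stock: 0.37 × 9.7 = 3.589 pp.
Labor input: 0.63 × (-0.8) = -0.504 pp.
TFP growth = 6.6 − 3.085 = 3.515%.

3.515%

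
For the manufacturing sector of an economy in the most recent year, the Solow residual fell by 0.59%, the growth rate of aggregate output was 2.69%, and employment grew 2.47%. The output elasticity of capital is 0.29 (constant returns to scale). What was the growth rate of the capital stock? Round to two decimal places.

Labor's share = 1 − 0.29 = 0.71.
gY = gA + 0.71×2.47 + 0.29×g.
0.29×g = 2.69 + 0.59 − 1.7537 = 1.5263.
g = 1.5263 / 0.29 = 5.2631%.

The capital stock grew 5.26%.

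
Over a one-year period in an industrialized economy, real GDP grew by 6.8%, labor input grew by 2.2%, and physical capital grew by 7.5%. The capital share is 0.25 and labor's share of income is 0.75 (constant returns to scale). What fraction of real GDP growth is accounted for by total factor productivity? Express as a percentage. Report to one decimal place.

48.2%

Labor's share = 1 − 0.25 = 0.75.
Physical capital: 0.25 × 7.5 = 1.875 pp.
Labor input: 0.75 × 2.2 = 1.65 pp.
TFP growth = 6.8 − 3.525 = 3.275%.
TFP share of growth = 3.275 / 6.8 × 100 = 48.162%.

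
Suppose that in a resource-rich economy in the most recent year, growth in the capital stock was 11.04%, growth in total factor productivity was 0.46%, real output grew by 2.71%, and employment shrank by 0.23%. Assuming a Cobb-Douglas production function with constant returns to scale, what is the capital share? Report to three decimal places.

α = 0.220

gY = gA + α·gK + (1−α)·gL, so gY − gA − gL = α(gK − gL).
2.71 − 0.46 + 0.23 = α × (11.04 − (-0.23)).
2.48 = 11.27 α, so α = 0.22005.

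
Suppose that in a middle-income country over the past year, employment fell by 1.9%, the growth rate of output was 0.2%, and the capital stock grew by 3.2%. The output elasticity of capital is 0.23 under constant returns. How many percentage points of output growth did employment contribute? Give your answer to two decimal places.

-1.46 pp

Labor's share = 1 − 0.23 = 0.77.
Contribution = share × growth = 0.77 × (-1.9) = -1.463 pp.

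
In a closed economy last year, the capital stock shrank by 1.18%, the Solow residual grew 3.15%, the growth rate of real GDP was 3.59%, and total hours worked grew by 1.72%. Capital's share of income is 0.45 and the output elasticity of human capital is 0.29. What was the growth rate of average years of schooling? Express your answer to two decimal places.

1.81%

Labor's share = 1 − 0.45 − 0.29 = 0.26.
gY = gA + 0.45×(-1.18) + 0.26×1.72 + 0.29×g.
0.29×g = 3.59 − 3.15 + 0.0838 = 0.5238.
g = 0.5238 / 0.29 = 1.8062%.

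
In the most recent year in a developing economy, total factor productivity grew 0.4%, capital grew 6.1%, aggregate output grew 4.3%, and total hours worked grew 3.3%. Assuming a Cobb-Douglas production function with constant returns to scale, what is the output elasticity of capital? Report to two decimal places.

gY = gA + α·gK + (1−α)·gL, so gY − gA − gL = α(gK − gL).
4.3 − 0.4 − 3.3 = α × (6.1 − 3.3).
0.6 = 2.8 α, so α = 0.2143.

The output elasticity of capital is 0.21.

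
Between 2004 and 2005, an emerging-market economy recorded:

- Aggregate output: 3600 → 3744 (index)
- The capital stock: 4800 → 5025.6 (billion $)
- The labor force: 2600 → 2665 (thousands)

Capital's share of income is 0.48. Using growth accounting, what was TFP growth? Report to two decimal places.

Aggregate output growth = (3744 − 3600) / 3600 = 4%.
The capital stock growth = (5025.6 − 4800) / 4800 = 4.7%.
The labor force growth = (2665 − 2600) / 2600 = 2.5%.
Labor's share = 1 − 0.48 = 0.52.
The capital stock: 0.48 × 4.7 = 2.256 pp.
The labor force: 0.52 × 2.5 = 1.3 pp.
TFP growth = 4 − 3.556 = 0.444%.

TFP growth was 0.44%.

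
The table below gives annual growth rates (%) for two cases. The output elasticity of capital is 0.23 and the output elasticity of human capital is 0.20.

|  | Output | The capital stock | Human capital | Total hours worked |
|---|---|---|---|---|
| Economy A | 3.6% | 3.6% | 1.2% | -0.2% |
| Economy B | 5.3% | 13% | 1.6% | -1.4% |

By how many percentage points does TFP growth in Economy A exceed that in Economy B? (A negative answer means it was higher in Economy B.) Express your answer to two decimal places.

Labor's share = 1 − 0.23 − 0.2 = 0.57.
Economy A: TFP = 3.6 − 0.828 − 0.24 + 0.114 = 2.646%.
Economy B: TFP = 5.3 − 2.99 − 0.32 + 0.798 = 2.788%.
Difference = 2.646 − (2.788) = -0.142 pp.

-0.14 percentage points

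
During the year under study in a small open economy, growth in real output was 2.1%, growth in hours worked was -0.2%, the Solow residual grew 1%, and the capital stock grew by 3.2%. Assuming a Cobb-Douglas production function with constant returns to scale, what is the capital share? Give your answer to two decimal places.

gY = gA + α·gK + (1−α)·gL, so gY − gA − gL = α(gK − gL).
2.1 − 1 + 0.2 = α × (3.2 − (-0.2)).
1.3 = 3.4 α, so α = 0.3824.

0.38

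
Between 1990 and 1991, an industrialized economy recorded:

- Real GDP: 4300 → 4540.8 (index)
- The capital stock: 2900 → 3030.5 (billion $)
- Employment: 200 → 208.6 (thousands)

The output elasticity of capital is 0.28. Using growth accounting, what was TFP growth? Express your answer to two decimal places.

TFP growth was 1.24%.

Real GDP growth = (4540.8 − 4300) / 4300 = 5.6%.
The capital stock growth = (3030.5 − 2900) / 2900 = 4.5%.
Employment growth = (208.6 − 200) / 200 = 4.3%.
Labor's share = 1 − 0.28 = 0.72.
The capital stock: 0.28 × 4.5 = 1.26 pp.
Employment: 0.72 × 4.3 = 3.096 pp.
TFP growth = 5.6 − 4.356 = 1.244%.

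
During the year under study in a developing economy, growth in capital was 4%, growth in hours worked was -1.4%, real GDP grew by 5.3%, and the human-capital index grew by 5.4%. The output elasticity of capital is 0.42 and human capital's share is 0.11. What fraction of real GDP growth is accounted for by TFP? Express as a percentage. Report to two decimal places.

Labor's share = 1 − 0.42 − 0.11 = 0.47.
Capital: 0.42 × 4 = 1.68 pp.
The human-capital index: 0.11 × 5.4 = 0.594 pp.
Hours worked: 0.47 × (-1.4) = -0.658 pp.
TFP growth = 5.3 − 1.616 = 3.684%.
TFP share of growth = 3.684 / 5.3 × 100 = 69.5094%.

69.51%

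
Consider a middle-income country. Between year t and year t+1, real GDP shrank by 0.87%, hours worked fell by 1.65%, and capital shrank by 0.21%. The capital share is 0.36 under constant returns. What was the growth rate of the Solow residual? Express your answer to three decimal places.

Labor's share = 1 − 0.36 = 0.64.
Capital: 0.36 × (-0.21) = -0.0756 pp.
Hours worked: 0.64 × (-1.65) = -1.056 pp.
TFP growth = -0.87 + 1.1316 = 0.2616%.

0.262%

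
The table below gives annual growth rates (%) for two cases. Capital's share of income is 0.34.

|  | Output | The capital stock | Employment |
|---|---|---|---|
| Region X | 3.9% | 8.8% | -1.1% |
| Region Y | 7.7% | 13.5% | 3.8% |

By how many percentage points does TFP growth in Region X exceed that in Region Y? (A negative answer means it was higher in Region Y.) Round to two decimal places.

1.03 percentage points

Labor's share = 1 − 0.34 = 0.66.
Region X: TFP = 3.9 − 2.992 + 0.726 = 1.634%.
Region Y: TFP = 7.7 − 4.59 − 2.508 = 0.602%.
Difference = 1.634 − (0.602) = 1.032 pp.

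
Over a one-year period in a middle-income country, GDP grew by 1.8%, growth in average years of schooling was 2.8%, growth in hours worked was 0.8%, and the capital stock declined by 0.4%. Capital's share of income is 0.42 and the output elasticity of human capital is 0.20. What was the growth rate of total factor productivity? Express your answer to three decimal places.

Labor's share = 1 − 0.42 − 0.2 = 0.38.
The capital stock: 0.42 × (-0.4) = -0.168 pp.
Average years of schooling: 0.2 × 2.8 = 0.56 pp.
Hours worked: 0.38 × 0.8 = 0.304 pp.
TFP growth = 1.8 − 0.696 = 1.104%.

1.104%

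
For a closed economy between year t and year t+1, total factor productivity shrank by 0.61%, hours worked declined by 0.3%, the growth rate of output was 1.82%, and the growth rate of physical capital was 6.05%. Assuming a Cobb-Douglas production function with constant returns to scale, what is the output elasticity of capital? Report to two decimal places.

gY = gA + α·gK + (1−α)·gL, so gY − gA − gL = α(gK − gL).
1.82 + 0.61 + 0.3 = α × (6.05 − (-0.3)).
2.73 = 6.35 α, so α = 0.4299.

α = 0.43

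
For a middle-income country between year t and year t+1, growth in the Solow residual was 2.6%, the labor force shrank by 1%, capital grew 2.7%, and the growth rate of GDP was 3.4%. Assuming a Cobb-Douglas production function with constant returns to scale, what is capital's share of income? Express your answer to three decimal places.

0.486

gY = gA + α·gK + (1−α)·gL, so gY − gA − gL = α(gK − gL).
3.4 − 2.6 + 1 = α × (2.7 − (-1)).
1.8 = 3.7 α, so α = 0.48649.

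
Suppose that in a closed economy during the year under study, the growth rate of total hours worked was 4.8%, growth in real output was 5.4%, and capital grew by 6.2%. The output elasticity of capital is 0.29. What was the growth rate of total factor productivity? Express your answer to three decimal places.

Labor's share = 1 − 0.29 = 0.71.
Capital: 0.29 × 6.2 = 1.798 pp.
Total hours worked: 0.71 × 4.8 = 3.408 pp.
TFP growth = 5.4 − 5.206 = 0.194%.

0.194%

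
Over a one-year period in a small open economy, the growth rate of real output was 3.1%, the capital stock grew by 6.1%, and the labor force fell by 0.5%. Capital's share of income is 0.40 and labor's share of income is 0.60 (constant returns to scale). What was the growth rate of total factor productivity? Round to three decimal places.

Labor's share = 1 − 0.4 = 0.6.
The capital stock: 0.4 × 6.1 = 2.44 pp.
The labor force: 0.6 × (-0.5) = -0.3 pp.
TFP growth = 3.1 − 2.14 = 0.96%.

Total factor productivity grew 0.960%.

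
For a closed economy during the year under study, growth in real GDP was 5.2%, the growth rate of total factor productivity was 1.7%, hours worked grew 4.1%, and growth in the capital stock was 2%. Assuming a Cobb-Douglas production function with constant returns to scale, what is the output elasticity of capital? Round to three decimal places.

α = 0.286

gY = gA + α·gK + (1−α)·gL, so gY − gA − gL = α(gK − gL).
5.2 − 1.7 − 4.1 = α × (2 − 4.1).
-0.6 = -2.1 α, so α = 0.28571.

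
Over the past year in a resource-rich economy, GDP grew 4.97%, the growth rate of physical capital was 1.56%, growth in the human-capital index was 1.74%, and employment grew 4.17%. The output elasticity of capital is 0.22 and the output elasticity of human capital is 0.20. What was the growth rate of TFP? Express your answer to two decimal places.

1.86%

Labor's share = 1 − 0.22 − 0.2 = 0.58.
Physical capital: 0.22 × 1.56 = 0.3432 pp.
The human-capital index: 0.2 × 1.74 = 0.348 pp.
Employment: 0.58 × 4.17 = 2.4186 pp.
TFP growth = 4.97 − 3.1098 = 1.8602%.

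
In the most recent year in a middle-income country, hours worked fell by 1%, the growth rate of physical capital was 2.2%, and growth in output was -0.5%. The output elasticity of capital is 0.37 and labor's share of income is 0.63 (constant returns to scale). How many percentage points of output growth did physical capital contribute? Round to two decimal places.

0.81 pp

Contribution = share × growth = 0.37 × 2.2 = 0.814 pp.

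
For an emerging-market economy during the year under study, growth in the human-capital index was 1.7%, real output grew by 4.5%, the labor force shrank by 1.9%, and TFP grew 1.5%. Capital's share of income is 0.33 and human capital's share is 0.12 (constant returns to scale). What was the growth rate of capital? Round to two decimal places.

Labor's share = 1 − 0.33 − 0.12 = 0.55.
gY = gA + 0.12×1.7 + 0.55×(-1.9) + 0.33×g.
0.33×g = 4.5 − 1.5 + 0.841 = 3.841.
g = 3.841 / 0.33 = 11.6394%.

11.64%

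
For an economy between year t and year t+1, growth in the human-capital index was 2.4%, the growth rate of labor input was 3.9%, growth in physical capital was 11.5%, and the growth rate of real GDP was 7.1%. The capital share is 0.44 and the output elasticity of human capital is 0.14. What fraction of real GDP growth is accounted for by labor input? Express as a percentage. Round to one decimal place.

Labor's share = 1 − 0.44 − 0.14 = 0.42.
Labor input contributed 0.42 × 3.9 = 1.638 pp.
Share of growth = 1.638 / 7.1 × 100 = 23.07%.

23.1%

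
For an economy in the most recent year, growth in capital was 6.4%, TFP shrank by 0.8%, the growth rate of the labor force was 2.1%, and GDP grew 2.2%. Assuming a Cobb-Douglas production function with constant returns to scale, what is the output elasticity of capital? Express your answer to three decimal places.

The output elasticity of capital is 0.209.

gY = gA + α·gK + (1−α)·gL, so gY − gA − gL = α(gK − gL).
2.2 + 0.8 − 2.1 = α × (6.4 − 2.1).
0.9 = 4.3 α, so α = 0.2093.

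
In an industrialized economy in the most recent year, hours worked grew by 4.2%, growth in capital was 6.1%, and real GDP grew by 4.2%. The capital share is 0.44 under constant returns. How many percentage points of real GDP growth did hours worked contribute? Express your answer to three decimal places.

Labor's share = 1 − 0.44 = 0.56.
Contribution = share × growth = 0.56 × 4.2 = 2.352 pp.

2.352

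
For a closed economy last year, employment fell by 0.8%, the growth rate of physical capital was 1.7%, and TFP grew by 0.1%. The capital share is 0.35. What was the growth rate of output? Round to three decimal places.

Labor's share = 1 − 0.35 = 0.65.
Physical capital: 0.35 × 1.7 = 0.595 pp.
Employment: 0.65 × (-0.8) = -0.52 pp.
Output growth = 0.1 + 0.075 = 0.175%.

0.175%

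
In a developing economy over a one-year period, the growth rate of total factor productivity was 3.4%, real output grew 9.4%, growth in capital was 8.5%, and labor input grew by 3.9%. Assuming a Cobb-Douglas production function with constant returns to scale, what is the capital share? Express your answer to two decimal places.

gY = gA + α·gK + (1−α)·gL, so gY − gA − gL = α(gK − gL).
9.4 − 3.4 − 3.9 = α × (8.5 − 3.9).
2.1 = 4.6 α, so α = 0.4565.

0.46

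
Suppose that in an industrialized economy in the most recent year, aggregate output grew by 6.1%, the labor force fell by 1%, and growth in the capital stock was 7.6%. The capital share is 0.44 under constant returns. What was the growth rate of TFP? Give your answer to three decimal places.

3.316%

Labor's share = 1 − 0.44 = 0.56.
The capital stock: 0.44 × 7.6 = 3.344 pp.
The labor force: 0.56 × (-1) = -0.56 pp.
TFP growth = 6.1 − 2.784 = 3.316%.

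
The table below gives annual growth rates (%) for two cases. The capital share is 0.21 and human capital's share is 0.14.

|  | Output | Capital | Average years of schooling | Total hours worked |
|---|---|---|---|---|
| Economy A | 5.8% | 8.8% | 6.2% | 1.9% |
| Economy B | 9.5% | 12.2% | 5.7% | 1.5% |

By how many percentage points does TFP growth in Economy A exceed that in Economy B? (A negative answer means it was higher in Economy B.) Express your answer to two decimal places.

-3.32 percentage points

Labor's share = 1 − 0.21 − 0.14 = 0.65.
Economy A: TFP = 5.8 − 1.848 − 0.868 − 1.235 = 1.849%.
Economy B: TFP = 9.5 − 2.562 − 0.798 − 0.975 = 5.165%.
Difference = 1.849 − (5.165) = -3.316 pp.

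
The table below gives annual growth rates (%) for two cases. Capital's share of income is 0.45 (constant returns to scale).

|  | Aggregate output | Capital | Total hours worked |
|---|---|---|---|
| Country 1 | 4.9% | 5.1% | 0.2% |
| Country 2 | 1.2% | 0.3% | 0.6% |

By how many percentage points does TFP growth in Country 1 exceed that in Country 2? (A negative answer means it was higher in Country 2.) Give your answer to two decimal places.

1.76 percentage points

Labor's share = 1 − 0.45 = 0.55.
Country 1: TFP = 4.9 − 2.295 − 0.11 = 2.495%.
Country 2: TFP = 1.2 − 0.135 − 0.33 = 0.735%.
Difference = 2.495 − (0.735) = 1.76 pp.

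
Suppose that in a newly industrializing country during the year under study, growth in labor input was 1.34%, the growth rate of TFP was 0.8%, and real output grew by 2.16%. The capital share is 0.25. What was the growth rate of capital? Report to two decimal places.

Labor's share = 1 − 0.25 = 0.75.
gY = gA + 0.75×1.34 + 0.25×g.
0.25×g = 2.16 − 0.8 − 1.005 = 0.355.
g = 0.355 / 0.25 = 1.42%.

Capital growth was 1.42%.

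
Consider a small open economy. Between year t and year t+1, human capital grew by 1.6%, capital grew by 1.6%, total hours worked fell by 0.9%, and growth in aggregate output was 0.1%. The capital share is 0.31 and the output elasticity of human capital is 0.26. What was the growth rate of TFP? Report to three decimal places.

Labor's share = 1 − 0.31 − 0.26 = 0.43.
Capital: 0.31 × 1.6 = 0.496 pp.
Human capital: 0.26 × 1.6 = 0.416 pp.
Total hours worked: 0.43 × (-0.9) = -0.387 pp.
TFP growth = 0.1 − 0.525 = -0.425%.

-0.425%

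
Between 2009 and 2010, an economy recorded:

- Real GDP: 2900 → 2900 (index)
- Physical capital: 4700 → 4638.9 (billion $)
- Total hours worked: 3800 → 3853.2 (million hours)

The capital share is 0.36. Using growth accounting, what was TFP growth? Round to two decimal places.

Real GDP growth = (2900 − 2900) / 2900 = 0%.
Physical capital growth = (4638.9 − 4700) / 4700 = -1.3%.
Total hours worked growth = (3853.2 − 3800) / 3800 = 1.4%.
Labor's share = 1 − 0.36 = 0.64.
Physical capital: 0.36 × (-1.3) = -0.468 pp.
Total hours worked: 0.64 × 1.4 = 0.896 pp.
TFP growth = 0 − 0.428 = -0.428%.

-0.43%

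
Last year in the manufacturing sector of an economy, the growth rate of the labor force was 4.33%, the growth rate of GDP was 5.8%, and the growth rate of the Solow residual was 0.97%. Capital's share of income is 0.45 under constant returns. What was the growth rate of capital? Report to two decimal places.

Labor's share = 1 − 0.45 = 0.55.
gY = gA + 0.55×4.33 + 0.45×g.
0.45×g = 5.8 − 0.97 − 2.3815 = 2.4485.
g = 2.4485 / 0.45 = 5.4411%.

5.44%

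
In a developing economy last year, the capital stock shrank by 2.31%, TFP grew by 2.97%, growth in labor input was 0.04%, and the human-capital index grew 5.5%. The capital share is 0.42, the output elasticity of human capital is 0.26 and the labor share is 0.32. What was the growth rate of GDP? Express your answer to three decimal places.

Labor's share = 1 − 0.42 − 0.26 = 0.32.
The capital stock: 0.42 × (-2.31) = -0.9702 pp.
The human-capital index: 0.26 × 5.5 = 1.43 pp.
Labor input: 0.32 × 0.04 = 0.0128 pp.
Output growth = 2.97 + 0.4726 = 3.4426%.

3.443%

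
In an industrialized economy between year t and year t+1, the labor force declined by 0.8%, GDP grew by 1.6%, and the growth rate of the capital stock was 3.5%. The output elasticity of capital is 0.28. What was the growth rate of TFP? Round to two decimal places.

Labor's share = 1 − 0.28 = 0.72.
The capital stock: 0.28 × 3.5 = 0.98 pp.
The labor force: 0.72 × (-0.8) = -0.576 pp.
TFP growth = 1.6 − 0.404 = 1.196%.

TFP grew 1.20%.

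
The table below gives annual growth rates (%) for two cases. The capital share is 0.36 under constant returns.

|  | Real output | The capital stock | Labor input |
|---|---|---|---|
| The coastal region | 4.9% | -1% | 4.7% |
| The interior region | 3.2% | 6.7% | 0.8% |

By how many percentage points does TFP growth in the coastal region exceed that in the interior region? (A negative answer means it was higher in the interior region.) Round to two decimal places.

1.98 percentage points

Labor's share = 1 − 0.36 = 0.64.
The coastal region: TFP = 4.9 + 0.36 − 3.008 = 2.252%.
The interior region: TFP = 3.2 − 2.412 − 0.512 = 0.276%.
Difference = 2.252 − (0.276) = 1.976 pp.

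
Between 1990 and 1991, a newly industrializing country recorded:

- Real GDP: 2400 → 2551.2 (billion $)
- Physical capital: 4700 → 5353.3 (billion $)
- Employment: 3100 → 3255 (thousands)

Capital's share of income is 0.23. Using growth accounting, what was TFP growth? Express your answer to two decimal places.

-0.75%

Real GDP growth = (2551.2 − 2400) / 2400 = 6.3%.
Physical capital growth = (5353.3 − 4700) / 4700 = 13.9%.
Employment growth = (3255 − 3100) / 3100 = 5%.
Labor's share = 1 − 0.23 = 0.77.
Physical capital: 0.23 × 13.9 = 3.197 pp.
Employment: 0.77 × 5 = 3.85 pp.
TFP growth = 6.3 − 7.047 = -0.747%.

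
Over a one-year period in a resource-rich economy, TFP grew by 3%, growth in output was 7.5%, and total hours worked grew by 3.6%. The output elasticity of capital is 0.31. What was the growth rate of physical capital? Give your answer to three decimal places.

6.503%

Labor's share = 1 − 0.31 = 0.69.
gY = gA + 0.69×3.6 + 0.31×g.
0.31×g = 7.5 − 3 − 2.484 = 2.016.
g = 2.016 / 0.31 = 6.50323%.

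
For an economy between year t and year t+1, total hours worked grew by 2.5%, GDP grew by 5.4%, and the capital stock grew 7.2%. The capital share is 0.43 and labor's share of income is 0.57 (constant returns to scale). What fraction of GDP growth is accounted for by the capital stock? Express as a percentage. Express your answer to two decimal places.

The capital stock contributed 0.43 × 7.2 = 3.096 pp.
Share of growth = 3.096 / 5.4 × 100 = 57.3333%.

The capital stock accounted for 57.33% of growth.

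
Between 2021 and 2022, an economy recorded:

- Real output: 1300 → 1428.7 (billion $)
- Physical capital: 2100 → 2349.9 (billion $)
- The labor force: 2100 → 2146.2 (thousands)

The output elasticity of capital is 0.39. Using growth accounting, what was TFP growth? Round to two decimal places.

Real output growth = (1428.7 − 1300) / 1300 = 9.9%.
Physical capital growth = (2349.9 − 2100) / 2100 = 11.9%.
The labor force growth = (2146.2 − 2100) / 2100 = 2.2%.
Labor's share = 1 − 0.39 = 0.61.
Physical capital: 0.39 × 11.9 = 4.641 pp.
The labor force: 0.61 × 2.2 = 1.342 pp.
TFP growth = 9.9 − 5.983 = 3.917%.

3.92%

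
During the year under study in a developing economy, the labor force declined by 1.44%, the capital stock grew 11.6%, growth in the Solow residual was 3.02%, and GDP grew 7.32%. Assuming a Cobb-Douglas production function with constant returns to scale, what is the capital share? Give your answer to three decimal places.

gY = gA + α·gK + (1−α)·gL, so gY − gA − gL = α(gK − gL).
7.32 − 3.02 + 1.44 = α × (11.6 − (-1.44)).
5.74 = 13.04 α, so α = 0.44018.

The capital share is 0.440.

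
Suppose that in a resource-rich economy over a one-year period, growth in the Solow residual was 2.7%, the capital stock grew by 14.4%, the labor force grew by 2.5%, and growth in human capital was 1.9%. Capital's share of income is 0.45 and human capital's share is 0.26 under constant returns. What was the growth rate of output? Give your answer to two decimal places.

10.40%

Labor's share = 1 − 0.45 − 0.26 = 0.29.
The capital stock: 0.45 × 14.4 = 6.48 pp.
Human capital: 0.26 × 1.9 = 0.494 pp.
The labor force: 0.29 × 2.5 = 0.725 pp.
Output growth = 2.7 + 7.699 = 10.399%.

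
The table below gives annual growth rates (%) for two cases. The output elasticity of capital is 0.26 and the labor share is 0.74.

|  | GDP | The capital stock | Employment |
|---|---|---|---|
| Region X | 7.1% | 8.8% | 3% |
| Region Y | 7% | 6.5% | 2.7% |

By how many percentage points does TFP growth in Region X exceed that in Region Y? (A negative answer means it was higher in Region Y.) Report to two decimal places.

-0.72 percentage points

Labor's share = 1 − 0.26 = 0.74.
Region X: TFP = 7.1 − 2.288 − 2.22 = 2.592%.
Region Y: TFP = 7 − 1.69 − 1.998 = 3.312%.
Difference = 2.592 − (3.312) = -0.72 pp.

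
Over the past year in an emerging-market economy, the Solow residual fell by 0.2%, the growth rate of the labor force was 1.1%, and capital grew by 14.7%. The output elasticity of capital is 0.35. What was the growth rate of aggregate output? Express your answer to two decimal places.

5.66%

Labor's share = 1 − 0.35 = 0.65.
Capital: 0.35 × 14.7 = 5.145 pp.
The labor force: 0.65 × 1.1 = 0.715 pp.
Output growth = -0.2 + 5.86 = 5.66%.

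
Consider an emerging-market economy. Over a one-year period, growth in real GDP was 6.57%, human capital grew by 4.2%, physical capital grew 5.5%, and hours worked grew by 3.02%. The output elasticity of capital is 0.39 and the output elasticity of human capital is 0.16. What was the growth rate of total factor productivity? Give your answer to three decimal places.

Labor's share = 1 − 0.39 − 0.16 = 0.45.
Physical capital: 0.39 × 5.5 = 2.145 pp.
Human capital: 0.16 × 4.2 = 0.672 pp.
Hours worked: 0.45 × 3.02 = 1.359 pp.
TFP growth = 6.57 − 4.176 = 2.394%.

2.394%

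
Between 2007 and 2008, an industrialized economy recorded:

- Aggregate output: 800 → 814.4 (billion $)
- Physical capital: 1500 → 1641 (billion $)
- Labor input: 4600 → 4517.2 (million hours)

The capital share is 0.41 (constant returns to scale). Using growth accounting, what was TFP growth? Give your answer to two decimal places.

-0.99%

Aggregate output growth = (814.4 − 800) / 800 = 1.8%.
Physical capital growth = (1641 − 1500) / 1500 = 9.4%.
Labor input growth = (4517.2 − 4600) / 4600 = -1.8%.
Labor's share = 1 − 0.41 = 0.59.
Physical capital: 0.41 × 9.4 = 3.854 pp.
Labor input: 0.59 × (-1.8) = -1.062 pp.
TFP growth = 1.8 − 2.792 = -0.992%.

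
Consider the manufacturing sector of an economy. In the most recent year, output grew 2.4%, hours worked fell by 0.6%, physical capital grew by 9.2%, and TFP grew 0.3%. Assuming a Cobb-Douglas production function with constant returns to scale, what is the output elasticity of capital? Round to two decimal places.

0.28

gY = gA + α·gK + (1−α)·gL, so gY − gA − gL = α(gK − gL).
2.4 − 0.3 + 0.6 = α × (9.2 − (-0.6)).
2.7 = 9.8 α, so α = 0.2755.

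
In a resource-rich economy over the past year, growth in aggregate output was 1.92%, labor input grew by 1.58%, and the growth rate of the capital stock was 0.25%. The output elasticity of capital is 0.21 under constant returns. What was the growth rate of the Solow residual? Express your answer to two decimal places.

The Solow residual grew 0.62%.

Labor's share = 1 − 0.21 = 0.79.
The capital stock: 0.21 × 0.25 = 0.0525 pp.
Labor input: 0.79 × 1.58 = 1.2482 pp.
TFP growth = 1.92 − 1.3007 = 0.6193%.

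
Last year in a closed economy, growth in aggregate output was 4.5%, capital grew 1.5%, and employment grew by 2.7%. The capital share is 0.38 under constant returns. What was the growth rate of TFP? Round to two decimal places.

Labor's share = 1 − 0.38 = 0.62.
Capital: 0.38 × 1.5 = 0.57 pp.
Employment: 0.62 × 2.7 = 1.674 pp.
TFP growth = 4.5 − 2.244 = 2.256%.

TFP grew 2.26%.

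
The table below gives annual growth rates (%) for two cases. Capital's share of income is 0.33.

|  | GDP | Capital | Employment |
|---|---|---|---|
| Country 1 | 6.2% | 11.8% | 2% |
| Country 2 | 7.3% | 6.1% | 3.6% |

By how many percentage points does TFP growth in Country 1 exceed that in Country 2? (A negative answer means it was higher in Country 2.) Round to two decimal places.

-1.91 percentage points

Labor's share = 1 − 0.33 = 0.67.
Country 1: TFP = 6.2 − 3.894 − 1.34 = 0.966%.
Country 2: TFP = 7.3 − 2.013 − 2.412 = 2.875%.
Difference = 0.966 − (2.875) = -1.909 pp.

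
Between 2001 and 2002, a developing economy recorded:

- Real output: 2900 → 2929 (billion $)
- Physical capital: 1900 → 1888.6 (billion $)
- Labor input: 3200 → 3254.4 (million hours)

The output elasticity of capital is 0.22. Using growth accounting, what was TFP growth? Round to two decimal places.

-0.19%

Real output growth = (2929 − 2900) / 2900 = 1%.
Physical capital growth = (1888.6 − 1900) / 1900 = -0.6%.
Labor input growth = (3254.4 − 3200) / 3200 = 1.7%.
Labor's share = 1 − 0.22 = 0.78.
Physical capital: 0.22 × (-0.6) = -0.132 pp.
Labor input: 0.78 × 1.7 = 1.326 pp.
TFP growth = 1 − 1.194 = -0.194%.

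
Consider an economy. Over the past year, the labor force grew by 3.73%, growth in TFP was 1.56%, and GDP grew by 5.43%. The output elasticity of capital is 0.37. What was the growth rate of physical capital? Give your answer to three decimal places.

Labor's share = 1 − 0.37 = 0.63.
gY = gA + 0.63×3.73 + 0.37×g.
0.37×g = 5.43 − 1.56 − 2.3499 = 1.5201.
g = 1.5201 / 0.37 = 4.10838%.

Physical capital grew 4.108%.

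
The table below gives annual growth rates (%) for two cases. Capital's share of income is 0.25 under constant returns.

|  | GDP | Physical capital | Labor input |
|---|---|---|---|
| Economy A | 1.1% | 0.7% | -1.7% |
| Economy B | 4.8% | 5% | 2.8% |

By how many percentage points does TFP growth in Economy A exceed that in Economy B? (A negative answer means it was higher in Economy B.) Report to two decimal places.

0.75 percentage points

Labor's share = 1 − 0.25 = 0.75.
Economy A: TFP = 1.1 − 0.175 + 1.275 = 2.2%.
Economy B: TFP = 4.8 − 1.25 − 2.1 = 1.45%.
Difference = 2.2 − (1.45) = 0.75 pp.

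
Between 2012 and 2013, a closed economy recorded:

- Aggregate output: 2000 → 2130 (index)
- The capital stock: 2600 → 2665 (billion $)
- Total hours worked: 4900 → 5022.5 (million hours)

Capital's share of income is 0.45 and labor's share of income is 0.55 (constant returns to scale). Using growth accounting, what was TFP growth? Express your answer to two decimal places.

Aggregate output growth = (2130 − 2000) / 2000 = 6.5%.
The capital stock growth = (2665 − 2600) / 2600 = 2.5%.
Total hours worked growth = (5022.5 − 4900) / 4900 = 2.5%.
Labor's share = 1 − 0.45 = 0.55.
The capital stock: 0.45 × 2.5 = 1.125 pp.
Total hours worked: 0.55 × 2.5 = 1.375 pp.
TFP growth = 6.5 − 2.5 = 4%.

TFP growth was 4.00%.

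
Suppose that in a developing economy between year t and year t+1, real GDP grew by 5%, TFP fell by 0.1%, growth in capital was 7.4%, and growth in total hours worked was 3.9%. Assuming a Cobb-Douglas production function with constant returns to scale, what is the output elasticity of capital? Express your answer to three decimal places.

The output elasticity of capital is 0.343.

gY = gA + α·gK + (1−α)·gL, so gY − gA − gL = α(gK − gL).
5 + 0.1 − 3.9 = α × (7.4 − 3.9).
1.2 = 3.5 α, so α = 0.34286.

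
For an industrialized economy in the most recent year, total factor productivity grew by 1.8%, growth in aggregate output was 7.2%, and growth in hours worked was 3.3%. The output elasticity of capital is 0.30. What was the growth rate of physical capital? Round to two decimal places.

10.30%

Labor's share = 1 − 0.3 = 0.7.
gY = gA + 0.7×3.3 + 0.3×g.
0.3×g = 7.2 − 1.8 − 2.31 = 3.09.
g = 3.09 / 0.3 = 10.3%.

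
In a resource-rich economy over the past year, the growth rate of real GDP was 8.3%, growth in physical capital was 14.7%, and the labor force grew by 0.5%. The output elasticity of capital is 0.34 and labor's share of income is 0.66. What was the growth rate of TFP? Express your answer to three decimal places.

TFP grew 2.972%.

Labor's share = 1 − 0.34 = 0.66.
Physical capital: 0.34 × 14.7 = 4.998 pp.
The labor force: 0.66 × 0.5 = 0.33 pp.
TFP growth = 8.3 − 5.328 = 2.972%.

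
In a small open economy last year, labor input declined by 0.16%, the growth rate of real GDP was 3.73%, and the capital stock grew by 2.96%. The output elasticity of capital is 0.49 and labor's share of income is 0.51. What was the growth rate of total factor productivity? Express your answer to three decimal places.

Labor's share = 1 − 0.49 = 0.51.
The capital stock: 0.49 × 2.96 = 1.4504 pp.
Labor input: 0.51 × (-0.16) = -0.0816 pp.
TFP growth = 3.73 − 1.3688 = 2.3612%.

Total factor productivity growth was 2.361%.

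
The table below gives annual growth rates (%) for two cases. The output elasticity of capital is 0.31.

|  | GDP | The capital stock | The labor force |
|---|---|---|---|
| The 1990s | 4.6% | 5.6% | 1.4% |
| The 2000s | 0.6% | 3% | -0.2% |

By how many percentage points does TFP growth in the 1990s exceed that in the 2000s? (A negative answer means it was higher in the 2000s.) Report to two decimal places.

2.09 percentage points

Labor's share = 1 − 0.31 = 0.69.
The 1990s: TFP = 4.6 − 1.736 − 0.966 = 1.898%.
The 2000s: TFP = 0.6 − 0.93 + 0.138 = -0.192%.
Difference = 1.898 − (-0.192) = 2.09 pp.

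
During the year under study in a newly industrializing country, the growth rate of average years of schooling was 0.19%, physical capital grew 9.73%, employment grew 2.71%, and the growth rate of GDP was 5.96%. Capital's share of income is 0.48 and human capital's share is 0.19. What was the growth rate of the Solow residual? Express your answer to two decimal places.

The Solow residual growth was 0.36%.

Labor's share = 1 − 0.48 − 0.19 = 0.33.
Physical capital: 0.48 × 9.73 = 4.6704 pp.
Average years of schooling: 0.19 × 0.19 = 0.0361 pp.
Employment: 0.33 × 2.71 = 0.8943 pp.
TFP growth = 5.96 − 5.6008 = 0.3592%.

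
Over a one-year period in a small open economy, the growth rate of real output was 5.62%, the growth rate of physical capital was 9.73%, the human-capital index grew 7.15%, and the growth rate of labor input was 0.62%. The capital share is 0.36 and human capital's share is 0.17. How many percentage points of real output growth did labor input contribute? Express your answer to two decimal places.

0.29

Labor's share = 1 − 0.36 − 0.17 = 0.47.
Contribution = share × growth = 0.47 × 0.62 = 0.2914 pp.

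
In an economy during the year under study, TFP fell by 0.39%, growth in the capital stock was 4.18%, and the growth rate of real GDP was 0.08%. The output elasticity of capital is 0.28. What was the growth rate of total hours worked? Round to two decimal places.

-0.97%

Labor's share = 1 − 0.28 = 0.72.
gY = gA + 0.28×4.18 + 0.72×g.
0.72×g = 0.08 + 0.39 − 1.1704 = -0.7004.
g = -0.7004 / 0.72 = -0.9728%.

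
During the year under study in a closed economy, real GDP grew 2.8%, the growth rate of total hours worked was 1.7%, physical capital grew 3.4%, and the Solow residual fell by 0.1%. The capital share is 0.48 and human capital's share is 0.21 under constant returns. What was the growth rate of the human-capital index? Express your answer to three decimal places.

3.529%

Labor's share = 1 − 0.48 − 0.21 = 0.31.
gY = gA + 0.48×3.4 + 0.31×1.7 + 0.21×g.
0.21×g = 2.8 + 0.1 − 2.159 = 0.741.
g = 0.741 / 0.21 = 3.52857%.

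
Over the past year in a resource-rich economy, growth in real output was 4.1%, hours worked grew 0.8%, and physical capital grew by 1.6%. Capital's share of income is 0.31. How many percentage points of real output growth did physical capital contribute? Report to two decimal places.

0.50

Contribution = share × growth = 0.31 × 1.6 = 0.496 pp.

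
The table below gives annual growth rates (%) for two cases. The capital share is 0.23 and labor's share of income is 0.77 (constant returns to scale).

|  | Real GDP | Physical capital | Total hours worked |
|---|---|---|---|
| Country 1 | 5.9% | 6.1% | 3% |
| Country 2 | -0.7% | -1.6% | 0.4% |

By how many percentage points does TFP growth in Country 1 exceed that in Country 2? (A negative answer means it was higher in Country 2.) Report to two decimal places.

Labor's share = 1 − 0.23 = 0.77.
Country 1: TFP = 5.9 − 1.403 − 2.31 = 2.187%.
Country 2: TFP = -0.7 + 0.368 − 0.308 = -0.64%.
Difference = 2.187 − (-0.64) = 2.827 pp.

2.83 percentage points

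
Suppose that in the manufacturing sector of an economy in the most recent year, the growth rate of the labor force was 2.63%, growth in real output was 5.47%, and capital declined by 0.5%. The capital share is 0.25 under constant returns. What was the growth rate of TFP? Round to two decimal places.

Labor's share = 1 − 0.25 = 0.75.
Capital: 0.25 × (-0.5) = -0.125 pp.
The labor force: 0.75 × 2.63 = 1.9725 pp.
TFP growth = 5.47 − 1.8475 = 3.6225%.

TFP grew 3.62%.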